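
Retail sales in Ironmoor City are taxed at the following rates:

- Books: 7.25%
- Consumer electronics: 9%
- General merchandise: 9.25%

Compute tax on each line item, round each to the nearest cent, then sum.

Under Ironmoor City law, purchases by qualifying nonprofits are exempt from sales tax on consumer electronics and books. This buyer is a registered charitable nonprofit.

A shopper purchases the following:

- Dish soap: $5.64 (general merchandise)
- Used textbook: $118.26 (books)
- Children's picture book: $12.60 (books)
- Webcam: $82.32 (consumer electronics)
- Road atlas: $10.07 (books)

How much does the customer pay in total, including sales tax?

Dish soap $5.64: general merchandise → 9.25% → $0.52
Used textbook $118.26: books, buyer-exempt → 0% → $0.00
Children's picture book $12.60: books, buyer-exempt → 0% → $0.00
Webcam $82.32: consumer electronics, buyer-exempt → 0% → $0.00
Road atlas $10.07: books, buyer-exempt → 0% → $0.00
Subtotal = $228.89; tax = $0.52; total due = $229.41

$229.41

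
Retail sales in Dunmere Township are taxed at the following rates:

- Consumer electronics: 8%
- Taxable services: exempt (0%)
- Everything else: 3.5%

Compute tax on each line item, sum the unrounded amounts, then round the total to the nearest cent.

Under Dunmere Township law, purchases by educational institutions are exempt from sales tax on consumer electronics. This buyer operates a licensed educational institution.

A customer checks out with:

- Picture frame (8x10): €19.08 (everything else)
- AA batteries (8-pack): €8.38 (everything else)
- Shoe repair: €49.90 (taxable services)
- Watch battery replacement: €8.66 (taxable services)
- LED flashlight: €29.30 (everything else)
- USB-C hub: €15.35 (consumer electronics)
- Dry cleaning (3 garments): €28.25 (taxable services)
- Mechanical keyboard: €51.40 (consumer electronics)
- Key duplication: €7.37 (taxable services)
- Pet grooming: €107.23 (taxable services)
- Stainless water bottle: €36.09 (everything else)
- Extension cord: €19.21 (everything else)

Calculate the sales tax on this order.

Picture frame (8x10) €19.08: everything else → 3.5% → €0.6678
AA batteries (8-pack) €8.38: everything else → 3.5% → €0.2933
Shoe repair €49.90: taxable services → 0% → €0.00
Watch battery replacement €8.66: taxable services → 0% → €0.00
LED flashlight €29.30: everything else → 3.5% → €1.0255
USB-C hub €15.35: consumer electronics, buyer-exempt → 0% → €0.00
Dry cleaning (3 garments) €28.25: taxable services → 0% → €0.00
Mechanical keyboard €51.40: consumer electronics, buyer-exempt → 0% → €0.00
Key duplication €7.37: taxable services → 0% → €0.00
Pet grooming €107.23: taxable services → 0% → €0.00
Stainless water bottle €36.09: everything else → 3.5% → €1.26315
Extension cord €19.21: everything else → 3.5% → €0.67235
Unrounded tax sum = €3.9221 → €3.92

€3.92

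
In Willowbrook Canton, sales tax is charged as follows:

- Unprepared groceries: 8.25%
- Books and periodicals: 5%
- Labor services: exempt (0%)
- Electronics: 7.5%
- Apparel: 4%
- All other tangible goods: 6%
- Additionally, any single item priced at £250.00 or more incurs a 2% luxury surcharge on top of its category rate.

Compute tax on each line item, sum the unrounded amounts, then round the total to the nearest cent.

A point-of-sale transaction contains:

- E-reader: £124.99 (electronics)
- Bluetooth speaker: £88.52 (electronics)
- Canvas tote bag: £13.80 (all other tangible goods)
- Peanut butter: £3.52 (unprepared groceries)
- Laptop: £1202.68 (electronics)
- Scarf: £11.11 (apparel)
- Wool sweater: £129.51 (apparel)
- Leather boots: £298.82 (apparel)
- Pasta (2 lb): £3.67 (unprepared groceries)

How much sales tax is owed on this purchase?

£155.24

E-reader £124.99: electronics → 7.5% → £9.37425
Bluetooth speaker £88.52: electronics → 7.5% → £6.639
Canvas tote bag £13.80: all other tangible goods → 6% → £0.828
Peanut butter £3.52: unprepared groceries → 8.25% → £0.2904
Laptop £1202.68: electronics → 7.5% + 2% surcharge = 9.5% → £114.2546
Scarf £11.11: apparel → 4% → £0.4444
Wool sweater £129.51: apparel → 4% → £5.1804
Leather boots £298.82: apparel → 4% + 2% surcharge = 6% → £17.9292
Pasta (2 lb) £3.67: unprepared groceries → 8.25% → £0.302775
Unrounded tax sum = £155.243025 → £155.24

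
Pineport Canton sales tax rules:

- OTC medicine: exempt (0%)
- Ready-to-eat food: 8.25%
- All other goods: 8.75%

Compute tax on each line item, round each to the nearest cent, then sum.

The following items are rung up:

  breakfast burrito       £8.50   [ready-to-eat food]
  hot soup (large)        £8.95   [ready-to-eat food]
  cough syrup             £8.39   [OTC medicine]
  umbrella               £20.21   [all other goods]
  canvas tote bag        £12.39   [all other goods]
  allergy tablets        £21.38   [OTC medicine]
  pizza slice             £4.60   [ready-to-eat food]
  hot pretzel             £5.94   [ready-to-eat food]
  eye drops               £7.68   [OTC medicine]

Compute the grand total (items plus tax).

Breakfast burrito £8.50: ready-to-eat food → 8.25% → £0.70
Hot soup (large) £8.95: ready-to-eat food → 8.25% → £0.74
Cough syrup £8.39: OTC medicine → 0% → £0.00
Umbrella £20.21: all other goods → 8.75% → £1.77
Canvas tote bag £12.39: all other goods → 8.75% → £1.08
Allergy tablets £21.38: OTC medicine → 0% → £0.00
Pizza slice £4.60: ready-to-eat food → 8.25% → £0.38
Hot pretzel £5.94: ready-to-eat food → 8.25% → £0.49
Eye drops £7.68: OTC medicine → 0% → £0.00
Subtotal = £98.04; tax = £5.16; total due = £103.20

£103.20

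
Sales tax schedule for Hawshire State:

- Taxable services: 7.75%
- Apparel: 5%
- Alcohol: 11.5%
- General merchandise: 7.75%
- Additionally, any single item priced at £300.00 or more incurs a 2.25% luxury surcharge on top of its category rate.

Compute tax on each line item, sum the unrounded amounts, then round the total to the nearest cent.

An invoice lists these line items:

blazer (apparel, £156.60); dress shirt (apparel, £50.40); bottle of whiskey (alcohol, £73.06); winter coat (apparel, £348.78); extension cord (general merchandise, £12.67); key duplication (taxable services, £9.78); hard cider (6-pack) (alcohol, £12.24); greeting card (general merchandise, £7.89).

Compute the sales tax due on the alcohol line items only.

Bottle of whiskey £73.06: alcohol → 11.5% → £8.4019
Hard cider (6-pack) £12.24: alcohol → 11.5% → £1.4076
Tax on alcohol: unrounded sum = £9.8095 → £9.81

£9.81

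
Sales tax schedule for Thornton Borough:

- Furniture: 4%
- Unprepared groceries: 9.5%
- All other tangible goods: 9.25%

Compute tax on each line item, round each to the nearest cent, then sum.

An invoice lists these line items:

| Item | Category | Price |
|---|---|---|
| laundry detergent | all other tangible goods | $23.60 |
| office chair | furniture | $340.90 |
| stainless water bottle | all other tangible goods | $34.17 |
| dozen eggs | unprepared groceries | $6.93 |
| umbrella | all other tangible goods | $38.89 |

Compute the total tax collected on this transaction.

$23.24

Laundry detergent $23.60: all other tangible goods → 9.25% → $2.18
Office chair $340.90: furniture → 4% → $13.64
Stainless water bottle $34.17: all other tangible goods → 9.25% → $3.16
Dozen eggs $6.93: unprepared groceries → 9.5% → $0.66
Umbrella $38.89: all other tangible goods → 9.25% → $3.60
Total tax = $2.18 + $13.64 + $3.16 + $0.66 + $3.60 = $23.24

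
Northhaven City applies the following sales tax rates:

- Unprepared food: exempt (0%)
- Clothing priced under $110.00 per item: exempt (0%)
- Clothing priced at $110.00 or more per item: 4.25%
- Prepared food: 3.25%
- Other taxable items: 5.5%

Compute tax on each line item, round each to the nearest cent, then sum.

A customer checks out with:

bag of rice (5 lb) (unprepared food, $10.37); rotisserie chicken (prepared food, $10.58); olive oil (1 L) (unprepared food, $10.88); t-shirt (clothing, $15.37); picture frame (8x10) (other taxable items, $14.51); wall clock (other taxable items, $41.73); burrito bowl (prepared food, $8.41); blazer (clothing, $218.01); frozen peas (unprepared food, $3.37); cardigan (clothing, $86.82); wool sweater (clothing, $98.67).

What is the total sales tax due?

$12.98

Bag of rice (5 lb) $10.37: unprepared food → 0% → $0.00
Rotisserie chicken $10.58: prepared food → 3.25% → $0.34
Olive oil (1 L) $10.88: unprepared food → 0% → $0.00
T-shirt $15.37: clothing, under $110.00 → 0% → $0.00
Picture frame (8x10) $14.51: other taxable items → 5.5% → $0.80
Wall clock $41.73: other taxable items → 5.5% → $2.30
Burrito bowl $8.41: prepared food → 3.25% → $0.27
Blazer $218.01: clothing, $110.00 or more → 4.25% → $9.27
Frozen peas $3.37: unprepared food → 0% → $0.00
Cardigan $86.82: clothing, under $110.00 → 0% → $0.00
Wool sweater $98.67: clothing, under $110.00 → 0% → $0.00
Total tax = $0.34 + $0.80 + $2.30 + $0.27 + $9.27 = $12.98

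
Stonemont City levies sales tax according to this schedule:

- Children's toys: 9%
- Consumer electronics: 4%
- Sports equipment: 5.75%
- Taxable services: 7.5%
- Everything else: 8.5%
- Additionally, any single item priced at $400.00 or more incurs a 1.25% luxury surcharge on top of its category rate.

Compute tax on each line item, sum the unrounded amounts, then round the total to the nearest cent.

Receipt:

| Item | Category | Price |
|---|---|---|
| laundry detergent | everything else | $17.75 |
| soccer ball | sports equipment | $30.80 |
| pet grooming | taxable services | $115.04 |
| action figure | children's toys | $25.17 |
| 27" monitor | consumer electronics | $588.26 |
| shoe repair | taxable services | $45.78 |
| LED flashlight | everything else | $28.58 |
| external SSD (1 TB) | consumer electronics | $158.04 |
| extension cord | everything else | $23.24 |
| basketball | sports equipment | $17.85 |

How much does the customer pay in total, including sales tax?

Laundry detergent $17.75: everything else → 8.5% → $1.50875
Soccer ball $30.80: sports equipment → 5.75% → $1.771
Pet grooming $115.04: taxable services → 7.5% → $8.628
Action figure $25.17: children's toys → 9% → $2.2653
27" monitor $588.26: consumer electronics → 4% + 1.25% surcharge = 5.25% → $30.88365
Shoe repair $45.78: taxable services → 7.5% → $3.4335
LED flashlight $28.58: everything else → 8.5% → $2.4293
External SSD (1 TB) $158.04: consumer electronics → 4% → $6.3216
Extension cord $23.24: everything else → 8.5% → $1.9754
Basketball $17.85: sports equipment → 5.75% → $1.026375
Subtotal = $1050.51; unrounded tax = $60.242875 → $60.24; total due = $1110.75

$1110.75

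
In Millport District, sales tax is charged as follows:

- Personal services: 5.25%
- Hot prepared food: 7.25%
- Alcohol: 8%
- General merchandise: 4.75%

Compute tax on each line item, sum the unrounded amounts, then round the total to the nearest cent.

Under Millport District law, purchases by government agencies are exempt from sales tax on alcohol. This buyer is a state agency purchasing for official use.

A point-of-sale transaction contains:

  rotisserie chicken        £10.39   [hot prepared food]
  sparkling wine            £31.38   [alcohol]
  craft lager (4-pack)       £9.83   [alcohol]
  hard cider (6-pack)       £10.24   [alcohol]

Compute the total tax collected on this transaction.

Rotisserie chicken £10.39: hot prepared food → 7.25% → £0.753275
Sparkling wine £31.38: alcohol, buyer-exempt → 0% → £0.00
Craft lager (4-pack) £9.83: alcohol, buyer-exempt → 0% → £0.00
Hard cider (6-pack) £10.24: alcohol, buyer-exempt → 0% → £0.00
Unrounded tax sum = £0.753275 → £0.75

£0.75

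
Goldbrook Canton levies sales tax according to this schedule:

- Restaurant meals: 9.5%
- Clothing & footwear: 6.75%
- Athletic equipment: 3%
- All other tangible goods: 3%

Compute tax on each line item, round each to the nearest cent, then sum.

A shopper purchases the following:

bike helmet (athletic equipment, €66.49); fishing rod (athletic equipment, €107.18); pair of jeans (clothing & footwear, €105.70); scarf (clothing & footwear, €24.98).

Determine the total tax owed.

€14.03

Bike helmet €66.49: athletic equipment → 3% → €1.99
Fishing rod €107.18: athletic equipment → 3% → €3.22
Pair of jeans €105.70: clothing & footwear → 6.75% → €7.13
Scarf €24.98: clothing & footwear → 6.75% → €1.69
Total tax = €1.99 + €3.22 + €7.13 + €1.69 = €14.03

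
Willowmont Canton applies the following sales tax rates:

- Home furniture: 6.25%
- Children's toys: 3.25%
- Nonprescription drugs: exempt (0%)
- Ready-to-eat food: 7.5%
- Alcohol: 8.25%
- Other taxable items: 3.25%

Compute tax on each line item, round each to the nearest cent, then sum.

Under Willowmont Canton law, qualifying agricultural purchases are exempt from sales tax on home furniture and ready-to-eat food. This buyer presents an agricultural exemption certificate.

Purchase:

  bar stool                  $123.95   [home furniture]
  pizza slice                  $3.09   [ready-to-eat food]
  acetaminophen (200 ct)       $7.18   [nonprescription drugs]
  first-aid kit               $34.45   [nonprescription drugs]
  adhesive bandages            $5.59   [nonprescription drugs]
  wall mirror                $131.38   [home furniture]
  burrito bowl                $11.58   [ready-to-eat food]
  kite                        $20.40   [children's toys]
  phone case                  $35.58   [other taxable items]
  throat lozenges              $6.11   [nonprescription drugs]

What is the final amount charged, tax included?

Bar stool $123.95: home furniture, buyer-exempt → 0% → $0.00
Pizza slice $3.09: ready-to-eat food, buyer-exempt → 0% → $0.00
Acetaminophen (200 ct) $7.18: nonprescription drugs → 0% → $0.00
First-aid kit $34.45: nonprescription drugs → 0% → $0.00
Adhesive bandages $5.59: nonprescription drugs → 0% → $0.00
Wall mirror $131.38: home furniture, buyer-exempt → 0% → $0.00
Burrito bowl $11.58: ready-to-eat food, buyer-exempt → 0% → $0.00
Kite $20.40: children's toys → 3.25% → $0.66
Phone case $35.58: other taxable items → 3.25% → $1.16
Throat lozenges $6.11: nonprescription drugs → 0% → $0.00
Subtotal = $379.31; tax = $1.82; total due = $381.13

$381.13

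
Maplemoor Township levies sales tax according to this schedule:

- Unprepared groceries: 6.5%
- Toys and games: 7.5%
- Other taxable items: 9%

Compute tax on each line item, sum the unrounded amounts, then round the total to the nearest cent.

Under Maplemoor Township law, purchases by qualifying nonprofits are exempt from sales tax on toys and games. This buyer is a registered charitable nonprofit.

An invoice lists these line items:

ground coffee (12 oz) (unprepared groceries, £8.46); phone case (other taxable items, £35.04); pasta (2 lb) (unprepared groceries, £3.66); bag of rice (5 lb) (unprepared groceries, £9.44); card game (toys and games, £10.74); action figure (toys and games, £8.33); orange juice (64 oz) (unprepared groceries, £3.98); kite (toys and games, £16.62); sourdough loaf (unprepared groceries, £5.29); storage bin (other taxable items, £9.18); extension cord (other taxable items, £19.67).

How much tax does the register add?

Ground coffee (12 oz) £8.46: unprepared groceries → 6.5% → £0.5499
Phone case £35.04: other taxable items → 9% → £3.1536
Pasta (2 lb) £3.66: unprepared groceries → 6.5% → £0.2379
Bag of rice (5 lb) £9.44: unprepared groceries → 6.5% → £0.6136
Card game £10.74: toys and games, buyer-exempt → 0% → £0.00
Action figure £8.33: toys and games, buyer-exempt → 0% → £0.00
Orange juice (64 oz) £3.98: unprepared groceries → 6.5% → £0.2587
Kite £16.62: toys and games, buyer-exempt → 0% → £0.00
Sourdough loaf £5.29: unprepared groceries → 6.5% → £0.34385
Storage bin £9.18: other taxable items → 9% → £0.8262
Extension cord £19.67: other taxable items → 9% → £1.7703
Unrounded tax sum = £7.75405 → £7.75

£7.75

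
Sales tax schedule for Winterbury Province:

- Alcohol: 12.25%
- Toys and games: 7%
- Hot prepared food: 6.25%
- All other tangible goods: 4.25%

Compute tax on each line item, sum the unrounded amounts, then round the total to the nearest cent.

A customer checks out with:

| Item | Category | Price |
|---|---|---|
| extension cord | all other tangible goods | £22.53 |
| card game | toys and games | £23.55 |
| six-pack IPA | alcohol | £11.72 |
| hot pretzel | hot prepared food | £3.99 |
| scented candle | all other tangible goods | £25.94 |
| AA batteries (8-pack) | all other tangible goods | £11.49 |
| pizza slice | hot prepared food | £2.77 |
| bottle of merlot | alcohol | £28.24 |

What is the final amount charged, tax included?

Extension cord £22.53: all other tangible goods → 4.25% → £0.957525
Card game £23.55: toys and games → 7% → £1.6485
Six-pack IPA £11.72: alcohol → 12.25% → £1.4357
Hot pretzel £3.99: hot prepared food → 6.25% → £0.249375
Scented candle £25.94: all other tangible goods → 4.25% → £1.10245
AA batteries (8-pack) £11.49: all other tangible goods → 4.25% → £0.488325
Pizza slice £2.77: hot prepared food → 6.25% → £0.173125
Bottle of merlot £28.24: alcohol → 12.25% → £3.4594
Subtotal = £130.23; unrounded tax = £9.5144 → £9.51; total due = £139.74

£139.74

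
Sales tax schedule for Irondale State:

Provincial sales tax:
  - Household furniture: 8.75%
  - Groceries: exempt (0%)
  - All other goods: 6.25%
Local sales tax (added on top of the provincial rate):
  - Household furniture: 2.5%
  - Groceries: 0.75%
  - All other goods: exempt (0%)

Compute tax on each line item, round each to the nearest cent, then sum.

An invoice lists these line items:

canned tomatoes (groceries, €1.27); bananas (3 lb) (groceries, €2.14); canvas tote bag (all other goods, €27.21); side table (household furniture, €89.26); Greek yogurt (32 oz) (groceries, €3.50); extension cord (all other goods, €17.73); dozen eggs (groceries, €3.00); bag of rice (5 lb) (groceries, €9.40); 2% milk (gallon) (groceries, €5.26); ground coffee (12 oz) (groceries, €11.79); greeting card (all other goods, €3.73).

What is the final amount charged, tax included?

Canned tomatoes €1.27: groceries → 0% + 0.75% local = 0.75% → €0.01
Bananas (3 lb) €2.14: groceries → 0% + 0.75% local = 0.75% → €0.02
Canvas tote bag €27.21: all other goods → 6.25% + 0% local = 6.25% → €1.70
Side table €89.26: household furniture → 8.75% + 2.5% local = 11.25% → €10.04
Greek yogurt (32 oz) €3.50: groceries → 0% + 0.75% local = 0.75% → €0.03
Extension cord €17.73: all other goods → 6.25% + 0% local = 6.25% → €1.11
Dozen eggs €3.00: groceries → 0% + 0.75% local = 0.75% → €0.02
Bag of rice (5 lb) €9.40: groceries → 0% + 0.75% local = 0.75% → €0.07
2% milk (gallon) €5.26: groceries → 0% + 0.75% local = 0.75% → €0.04
Ground coffee (12 oz) €11.79: groceries → 0% + 0.75% local = 0.75% → €0.09
Greeting card €3.73: all other goods → 6.25% + 0% local = 6.25% → €0.23
Subtotal = €174.29; tax = €13.36; total due = €187.65

€187.65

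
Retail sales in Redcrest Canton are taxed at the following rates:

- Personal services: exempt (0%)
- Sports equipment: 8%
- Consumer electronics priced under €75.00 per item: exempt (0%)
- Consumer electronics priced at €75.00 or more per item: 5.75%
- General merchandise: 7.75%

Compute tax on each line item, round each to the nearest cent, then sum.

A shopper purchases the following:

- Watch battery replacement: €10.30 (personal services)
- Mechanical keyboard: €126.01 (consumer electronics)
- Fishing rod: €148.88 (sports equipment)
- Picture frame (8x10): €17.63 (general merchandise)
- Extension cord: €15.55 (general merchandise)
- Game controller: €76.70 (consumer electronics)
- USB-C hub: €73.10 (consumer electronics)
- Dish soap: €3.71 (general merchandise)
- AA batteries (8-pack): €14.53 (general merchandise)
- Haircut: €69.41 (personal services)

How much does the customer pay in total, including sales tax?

€583.39

Watch battery replacement €10.30: personal services → 0% → €0.00
Mechanical keyboard €126.01: consumer electronics, €75.00 or more → 5.75% → €7.25
Fishing rod €148.88: sports equipment → 8% → €11.91
Picture frame (8x10) €17.63: general merchandise → 7.75% → €1.37
Extension cord €15.55: general merchandise → 7.75% → €1.21
Game controller €76.70: consumer electronics, €75.00 or more → 5.75% → €4.41
USB-C hub €73.10: consumer electronics, under €75.00 → 0% → €0.00
Dish soap €3.71: general merchandise → 7.75% → €0.29
AA batteries (8-pack) €14.53: general merchandise → 7.75% → €1.13
Haircut €69.41: personal services → 0% → €0.00
Subtotal = €555.82; tax = €27.57; total due = €583.39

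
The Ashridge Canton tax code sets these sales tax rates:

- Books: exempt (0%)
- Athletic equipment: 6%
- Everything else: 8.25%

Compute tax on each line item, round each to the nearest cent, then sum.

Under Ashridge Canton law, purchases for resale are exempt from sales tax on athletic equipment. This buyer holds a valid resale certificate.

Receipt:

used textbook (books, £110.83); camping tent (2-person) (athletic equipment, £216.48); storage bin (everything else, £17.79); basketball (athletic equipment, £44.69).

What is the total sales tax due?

Used textbook £110.83: books → 0% → £0.00
Camping tent (2-person) £216.48: athletic equipment, buyer-exempt → 0% → £0.00
Storage bin £17.79: everything else → 8.25% → £1.47
Basketball £44.69: athletic equipment, buyer-exempt → 0% → £0.00
Total tax = £1.47

£1.47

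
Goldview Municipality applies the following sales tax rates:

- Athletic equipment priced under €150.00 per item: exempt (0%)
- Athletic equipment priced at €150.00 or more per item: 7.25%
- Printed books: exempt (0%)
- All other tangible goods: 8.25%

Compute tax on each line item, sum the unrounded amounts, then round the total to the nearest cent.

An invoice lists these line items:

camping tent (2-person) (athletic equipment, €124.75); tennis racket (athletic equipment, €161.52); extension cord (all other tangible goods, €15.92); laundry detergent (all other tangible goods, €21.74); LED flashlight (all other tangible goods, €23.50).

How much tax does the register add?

€16.76

Camping tent (2-person) €124.75: athletic equipment, under €150.00 → 0% → €0.00
Tennis racket €161.52: athletic equipment, €150.00 or more → 7.25% → €11.7102
Extension cord €15.92: all other tangible goods → 8.25% → €1.3134
Laundry detergent €21.74: all other tangible goods → 8.25% → €1.79355
LED flashlight €23.50: all other tangible goods → 8.25% → €1.93875
Unrounded tax sum = €16.7559 → €16.76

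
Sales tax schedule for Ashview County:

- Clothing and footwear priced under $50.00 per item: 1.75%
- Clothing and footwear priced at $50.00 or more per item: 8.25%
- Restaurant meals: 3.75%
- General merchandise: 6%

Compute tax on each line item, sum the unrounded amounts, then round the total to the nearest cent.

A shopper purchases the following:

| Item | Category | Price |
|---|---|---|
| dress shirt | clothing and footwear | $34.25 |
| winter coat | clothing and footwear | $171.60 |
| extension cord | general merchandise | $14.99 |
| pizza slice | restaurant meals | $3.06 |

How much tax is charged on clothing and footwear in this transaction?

$14.76

Dress shirt $34.25: clothing and footwear, under $50.00 → 1.75% → $0.599375
Winter coat $171.60: clothing and footwear, $50.00 or more → 8.25% → $14.157
Tax on clothing and footwear: unrounded sum = $14.756375 → $14.76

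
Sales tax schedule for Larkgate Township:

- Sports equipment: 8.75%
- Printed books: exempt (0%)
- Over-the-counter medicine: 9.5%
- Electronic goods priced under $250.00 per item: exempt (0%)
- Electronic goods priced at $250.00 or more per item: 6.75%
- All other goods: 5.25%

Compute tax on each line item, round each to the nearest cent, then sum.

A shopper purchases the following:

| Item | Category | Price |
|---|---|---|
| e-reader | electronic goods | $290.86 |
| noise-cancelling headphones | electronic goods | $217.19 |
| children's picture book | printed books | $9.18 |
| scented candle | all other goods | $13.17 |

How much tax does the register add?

E-reader $290.86: electronic goods, $250.00 or more → 6.75% → $19.63
Noise-cancelling headphones $217.19: electronic goods, under $250.00 → 0% → $0.00
Children's picture book $9.18: printed books → 0% → $0.00
Scented candle $13.17: all other goods → 5.25% → $0.69
Total tax = $19.63 + $0.69 = $20.32

$20.32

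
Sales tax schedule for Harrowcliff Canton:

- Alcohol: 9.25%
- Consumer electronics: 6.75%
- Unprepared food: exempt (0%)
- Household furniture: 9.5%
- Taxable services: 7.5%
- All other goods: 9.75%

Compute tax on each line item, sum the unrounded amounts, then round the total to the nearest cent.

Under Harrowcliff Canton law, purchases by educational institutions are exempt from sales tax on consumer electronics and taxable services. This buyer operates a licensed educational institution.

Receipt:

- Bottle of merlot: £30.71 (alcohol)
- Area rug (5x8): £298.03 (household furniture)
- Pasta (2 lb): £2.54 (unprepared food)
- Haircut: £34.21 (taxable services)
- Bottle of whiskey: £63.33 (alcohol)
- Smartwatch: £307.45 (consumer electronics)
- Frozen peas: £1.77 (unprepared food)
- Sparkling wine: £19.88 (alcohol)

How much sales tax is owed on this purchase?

Bottle of merlot £30.71: alcohol → 9.25% → £2.840675
Area rug (5x8) £298.03: household furniture → 9.5% → £28.31285
Pasta (2 lb) £2.54: unprepared food → 0% → £0.00
Haircut £34.21: taxable services, buyer-exempt → 0% → £0.00
Bottle of whiskey £63.33: alcohol → 9.25% → £5.858025
Smartwatch £307.45: consumer electronics, buyer-exempt → 0% → £0.00
Frozen peas £1.77: unprepared food → 0% → £0.00
Sparkling wine £19.88: alcohol → 9.25% → £1.8389
Unrounded tax sum = £38.85045 → £38.85

£38.85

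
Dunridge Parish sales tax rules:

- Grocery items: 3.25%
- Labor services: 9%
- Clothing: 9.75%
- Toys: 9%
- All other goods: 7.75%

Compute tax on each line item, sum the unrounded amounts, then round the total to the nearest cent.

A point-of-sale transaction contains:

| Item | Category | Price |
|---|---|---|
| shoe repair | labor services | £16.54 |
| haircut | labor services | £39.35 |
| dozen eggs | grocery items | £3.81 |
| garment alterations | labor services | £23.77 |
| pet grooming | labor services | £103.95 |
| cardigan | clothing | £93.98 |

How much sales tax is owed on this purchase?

£25.81

Shoe repair £16.54: labor services → 9% → £1.4886
Haircut £39.35: labor services → 9% → £3.5415
Dozen eggs £3.81: grocery items → 3.25% → £0.123825
Garment alterations £23.77: labor services → 9% → £2.1393
Pet grooming £103.95: labor services → 9% → £9.3555
Cardigan £93.98: clothing → 9.75% → £9.16305
Unrounded tax sum = £25.811775 → £25.81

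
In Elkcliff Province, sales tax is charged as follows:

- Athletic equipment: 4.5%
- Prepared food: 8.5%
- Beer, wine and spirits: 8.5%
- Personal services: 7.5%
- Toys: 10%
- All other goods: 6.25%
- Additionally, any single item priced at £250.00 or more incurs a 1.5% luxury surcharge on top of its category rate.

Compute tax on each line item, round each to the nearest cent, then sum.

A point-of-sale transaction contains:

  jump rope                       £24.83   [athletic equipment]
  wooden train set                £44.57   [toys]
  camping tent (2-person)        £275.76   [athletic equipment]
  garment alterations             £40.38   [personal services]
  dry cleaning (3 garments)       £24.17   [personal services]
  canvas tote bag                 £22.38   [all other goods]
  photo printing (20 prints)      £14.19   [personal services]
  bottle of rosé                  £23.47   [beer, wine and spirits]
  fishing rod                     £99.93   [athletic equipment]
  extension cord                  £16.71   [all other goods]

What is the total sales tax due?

£36.96

Jump rope £24.83: athletic equipment → 4.5% → £1.12
Wooden train set £44.57: toys → 10% → £4.46
Camping tent (2-person) £275.76: athletic equipment → 4.5% + 1.5% surcharge = 6% → £16.55
Garment alterations £40.38: personal services → 7.5% → £3.03
Dry cleaning (3 garments) £24.17: personal services → 7.5% → £1.81
Canvas tote bag £22.38: all other goods → 6.25% → £1.40
Photo printing (20 prints) £14.19: personal services → 7.5% → £1.06
Bottle of rosé £23.47: beer, wine and spirits → 8.5% → £1.99
Fishing rod £99.93: athletic equipment → 4.5% → £4.50
Extension cord £16.71: all other goods → 6.25% → £1.04
Total tax = £1.12 + £4.46 + £16.55 + £3.03 + £1.81 + £1.40 + £1.06 + £1.99 + £4.50 + £1.04 = £36.96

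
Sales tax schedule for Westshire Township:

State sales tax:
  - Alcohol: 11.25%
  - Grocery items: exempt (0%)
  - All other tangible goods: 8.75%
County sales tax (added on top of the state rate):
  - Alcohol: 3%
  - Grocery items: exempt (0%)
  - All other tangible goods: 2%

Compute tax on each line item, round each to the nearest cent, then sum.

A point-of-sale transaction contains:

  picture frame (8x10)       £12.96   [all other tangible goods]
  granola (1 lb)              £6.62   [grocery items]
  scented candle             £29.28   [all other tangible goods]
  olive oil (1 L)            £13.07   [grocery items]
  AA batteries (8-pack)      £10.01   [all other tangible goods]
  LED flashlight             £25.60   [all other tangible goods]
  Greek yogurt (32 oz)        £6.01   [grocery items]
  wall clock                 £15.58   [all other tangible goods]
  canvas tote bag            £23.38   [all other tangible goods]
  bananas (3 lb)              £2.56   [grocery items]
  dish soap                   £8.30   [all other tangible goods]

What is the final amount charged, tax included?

£166.81

Picture frame (8x10) £12.96: all other tangible goods → 8.75% + 2% county = 10.75% → £1.39
Granola (1 lb) £6.62: grocery items → 0% + 0% county = 0% → £0.00
Scented candle £29.28: all other tangible goods → 8.75% + 2% county = 10.75% → £3.15
Olive oil (1 L) £13.07: grocery items → 0% + 0% county = 0% → £0.00
AA batteries (8-pack) £10.01: all other tangible goods → 8.75% + 2% county = 10.75% → £1.08
LED flashlight £25.60: all other tangible goods → 8.75% + 2% county = 10.75% → £2.75
Greek yogurt (32 oz) £6.01: grocery items → 0% + 0% county = 0% → £0.00
Wall clock £15.58: all other tangible goods → 8.75% + 2% county = 10.75% → £1.67
Canvas tote bag £23.38: all other tangible goods → 8.75% + 2% county = 10.75% → £2.51
Bananas (3 lb) £2.56: grocery items → 0% + 0% county = 0% → £0.00
Dish soap £8.30: all other tangible goods → 8.75% + 2% county = 10.75% → £0.89
Subtotal = £153.37; tax = £13.44; total due = £166.81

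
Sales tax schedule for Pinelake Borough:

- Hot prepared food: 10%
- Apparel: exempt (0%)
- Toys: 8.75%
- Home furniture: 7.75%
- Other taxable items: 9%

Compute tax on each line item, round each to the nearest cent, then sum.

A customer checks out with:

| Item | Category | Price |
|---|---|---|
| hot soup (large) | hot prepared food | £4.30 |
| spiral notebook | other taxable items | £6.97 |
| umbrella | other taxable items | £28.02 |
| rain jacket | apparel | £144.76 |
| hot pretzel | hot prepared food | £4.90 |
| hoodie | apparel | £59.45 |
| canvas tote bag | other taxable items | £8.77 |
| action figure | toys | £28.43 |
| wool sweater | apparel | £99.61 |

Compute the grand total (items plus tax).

Hot soup (large) £4.30: hot prepared food → 10% → £0.43
Spiral notebook £6.97: other taxable items → 9% → £0.63
Umbrella £28.02: other taxable items → 9% → £2.52
Rain jacket £144.76: apparel → 0% → £0.00
Hot pretzel £4.90: hot prepared food → 10% → £0.49
Hoodie £59.45: apparel → 0% → £0.00
Canvas tote bag £8.77: other taxable items → 9% → £0.79
Action figure £28.43: toys → 8.75% → £2.49
Wool sweater £99.61: apparel → 0% → £0.00
Subtotal = £385.21; tax = £7.35; total due = £392.56

£392.56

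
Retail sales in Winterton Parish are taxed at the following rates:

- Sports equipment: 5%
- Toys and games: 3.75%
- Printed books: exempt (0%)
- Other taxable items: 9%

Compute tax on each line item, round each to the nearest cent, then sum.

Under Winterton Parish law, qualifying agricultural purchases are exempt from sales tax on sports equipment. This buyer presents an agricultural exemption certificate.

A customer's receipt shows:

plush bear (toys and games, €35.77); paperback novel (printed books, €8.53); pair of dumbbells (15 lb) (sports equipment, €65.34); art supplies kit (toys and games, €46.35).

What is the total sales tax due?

€3.08

Plush bear €35.77: toys and games → 3.75% → €1.34
Paperback novel €8.53: printed books → 0% → €0.00
Pair of dumbbells (15 lb) €65.34: sports equipment, buyer-exempt → 0% → €0.00
Art supplies kit €46.35: toys and games → 3.75% → €1.74
Total tax = €1.34 + €1.74 = €3.08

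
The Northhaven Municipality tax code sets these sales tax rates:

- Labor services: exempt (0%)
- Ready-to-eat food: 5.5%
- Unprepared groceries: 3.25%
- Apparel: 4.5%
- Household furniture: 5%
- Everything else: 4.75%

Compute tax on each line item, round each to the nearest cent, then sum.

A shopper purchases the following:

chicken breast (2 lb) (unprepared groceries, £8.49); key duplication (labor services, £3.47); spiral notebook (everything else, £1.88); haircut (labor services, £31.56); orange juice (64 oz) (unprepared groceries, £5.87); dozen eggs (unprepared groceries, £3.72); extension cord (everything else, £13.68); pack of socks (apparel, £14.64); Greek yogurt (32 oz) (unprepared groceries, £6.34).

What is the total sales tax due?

Chicken breast (2 lb) £8.49: unprepared groceries → 3.25% → £0.28
Key duplication £3.47: labor services → 0% → £0.00
Spiral notebook £1.88: everything else → 4.75% → £0.09
Haircut £31.56: labor services → 0% → £0.00
Orange juice (64 oz) £5.87: unprepared groceries → 3.25% → £0.19
Dozen eggs £3.72: unprepared groceries → 3.25% → £0.12
Extension cord £13.68: everything else → 4.75% → £0.65
Pack of socks £14.64: apparel → 4.5% → £0.66
Greek yogurt (32 oz) £6.34: unprepared groceries → 3.25% → £0.21
Total tax = £0.28 + £0.09 + £0.19 + £0.12 + £0.65 + £0.66 + £0.21 = £2.20

£2.20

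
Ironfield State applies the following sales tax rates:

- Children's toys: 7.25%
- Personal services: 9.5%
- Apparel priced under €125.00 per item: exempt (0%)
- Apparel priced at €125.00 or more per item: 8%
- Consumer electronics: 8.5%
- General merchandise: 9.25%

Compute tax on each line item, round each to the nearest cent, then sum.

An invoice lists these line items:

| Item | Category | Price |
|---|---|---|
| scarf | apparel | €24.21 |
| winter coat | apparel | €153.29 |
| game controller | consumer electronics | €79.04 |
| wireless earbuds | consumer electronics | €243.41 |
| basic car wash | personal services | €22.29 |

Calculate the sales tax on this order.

€41.79

Scarf €24.21: apparel, under €125.00 → 0% → €0.00
Winter coat €153.29: apparel, €125.00 or more → 8% → €12.26
Game controller €79.04: consumer electronics → 8.5% → €6.72
Wireless earbuds €243.41: consumer electronics → 8.5% → €20.69
Basic car wash €22.29: personal services → 9.5% → €2.12
Total tax = €12.26 + €6.72 + €20.69 + €2.12 = €41.79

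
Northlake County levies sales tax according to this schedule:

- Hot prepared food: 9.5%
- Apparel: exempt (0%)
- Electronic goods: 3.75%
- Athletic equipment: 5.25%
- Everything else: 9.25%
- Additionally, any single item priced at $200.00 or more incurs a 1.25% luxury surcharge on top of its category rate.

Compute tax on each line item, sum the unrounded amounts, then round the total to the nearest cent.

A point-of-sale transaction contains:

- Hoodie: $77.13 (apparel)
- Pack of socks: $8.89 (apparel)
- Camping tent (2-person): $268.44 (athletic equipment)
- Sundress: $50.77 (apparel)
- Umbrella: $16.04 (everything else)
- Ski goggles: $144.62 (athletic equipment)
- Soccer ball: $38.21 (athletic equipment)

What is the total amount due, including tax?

Hoodie $77.13: apparel → 0% → $0.00
Pack of socks $8.89: apparel → 0% → $0.00
Camping tent (2-person) $268.44: athletic equipment → 5.25% + 1.25% surcharge = 6.5% → $17.4486
Sundress $50.77: apparel → 0% → $0.00
Umbrella $16.04: everything else → 9.25% → $1.4837
Ski goggles $144.62: athletic equipment → 5.25% → $7.59255
Soccer ball $38.21: athletic equipment → 5.25% → $2.006025
Subtotal = $604.10; unrounded tax = $28.530875 → $28.53; total due = $632.63

$632.63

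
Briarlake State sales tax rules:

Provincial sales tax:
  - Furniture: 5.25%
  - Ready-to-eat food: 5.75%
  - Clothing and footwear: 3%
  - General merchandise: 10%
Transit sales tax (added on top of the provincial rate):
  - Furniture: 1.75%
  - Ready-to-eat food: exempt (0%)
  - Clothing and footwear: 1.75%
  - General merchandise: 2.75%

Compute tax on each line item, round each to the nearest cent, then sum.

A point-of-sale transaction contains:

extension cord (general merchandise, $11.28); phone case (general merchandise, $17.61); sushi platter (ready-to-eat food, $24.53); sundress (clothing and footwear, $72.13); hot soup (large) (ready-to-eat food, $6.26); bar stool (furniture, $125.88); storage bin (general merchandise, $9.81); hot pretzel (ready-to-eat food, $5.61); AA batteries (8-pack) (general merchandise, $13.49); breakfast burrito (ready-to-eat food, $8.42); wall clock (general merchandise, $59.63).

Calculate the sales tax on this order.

Extension cord $11.28: general merchandise → 10% + 2.75% transit = 12.75% → $1.44
Phone case $17.61: general merchandise → 10% + 2.75% transit = 12.75% → $2.25
Sushi platter $24.53: ready-to-eat food → 5.75% + 0% transit = 5.75% → $1.41
Sundress $72.13: clothing and footwear → 3% + 1.75% transit = 4.75% → $3.43
Hot soup (large) $6.26: ready-to-eat food → 5.75% + 0% transit = 5.75% → $0.36
Bar stool $125.88: furniture → 5.25% + 1.75% transit = 7% → $8.81
Storage bin $9.81: general merchandise → 10% + 2.75% transit = 12.75% → $1.25
Hot pretzel $5.61: ready-to-eat food → 5.75% + 0% transit = 5.75% → $0.32
AA batteries (8-pack) $13.49: general merchandise → 10% + 2.75% transit = 12.75% → $1.72
Breakfast burrito $8.42: ready-to-eat food → 5.75% + 0% transit = 5.75% → $0.48
Wall clock $59.63: general merchandise → 10% + 2.75% transit = 12.75% → $7.60
Total tax = $1.44 + $2.25 + $1.41 + $3.43 + $0.36 + $8.81 + $1.25 + $0.32 + $1.72 + $0.48 + $7.60 = $29.07

$29.07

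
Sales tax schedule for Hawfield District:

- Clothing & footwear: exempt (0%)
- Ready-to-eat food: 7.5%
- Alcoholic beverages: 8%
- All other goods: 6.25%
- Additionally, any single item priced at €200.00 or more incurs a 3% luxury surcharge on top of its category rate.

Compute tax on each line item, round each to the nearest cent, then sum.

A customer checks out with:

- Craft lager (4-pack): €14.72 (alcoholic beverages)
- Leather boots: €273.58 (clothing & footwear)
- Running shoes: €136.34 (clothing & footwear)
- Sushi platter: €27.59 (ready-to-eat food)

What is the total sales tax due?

Craft lager (4-pack) €14.72: alcoholic beverages → 8% → €1.18
Leather boots €273.58: clothing & footwear → 0% + 3% surcharge = 3% → €8.21
Running shoes €136.34: clothing & footwear → 0% → €0.00
Sushi platter €27.59: ready-to-eat food → 7.5% → €2.07
Total tax = €1.18 + €8.21 + €2.07 = €11.46

€11.46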